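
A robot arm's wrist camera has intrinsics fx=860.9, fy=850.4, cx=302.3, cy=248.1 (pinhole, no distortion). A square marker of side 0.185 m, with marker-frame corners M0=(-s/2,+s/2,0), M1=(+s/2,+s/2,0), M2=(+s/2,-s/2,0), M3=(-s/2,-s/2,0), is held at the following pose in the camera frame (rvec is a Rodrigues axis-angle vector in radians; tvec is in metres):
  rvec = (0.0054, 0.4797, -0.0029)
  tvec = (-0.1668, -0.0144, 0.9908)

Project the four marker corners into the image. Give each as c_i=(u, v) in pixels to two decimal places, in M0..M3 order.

Intrinsics K: fx=860.9, fy=850.4, cx=302.3, cy=248.1
Marker side s = 0.185 m; corners in marker frame (Z=0):
  M0 = (-0.0925, +0.0925, 0)
  M1 = (+0.0925, +0.0925, 0)
  M2 = (+0.0925, -0.0925, 0)
  M3 = (-0.0925, -0.0925, 0)
rvec = (0.0054, 0.4797, -0.0029), |rvec| = θ = 0.47974 rad = 27.487°
Rodrigues: sinθ=0.46155, 1−cosθ=0.11288; R = I + sinθ·[k]× + (1−cosθ)·[k]×²:
    [+0.88713 +0.00406 +0.46150]
    [-0.00152 +0.99998 -0.00588]
    [-0.46152 +0.00451 +0.88712]
t = (-0.1668, -0.0144, 0.9908) m
M0: Pc = R·M0+t = (-0.24848, +0.07824, +1.03391); u = 860.9·(-0.24848)/1.03391 + 302.3 = 95.3959, v = 850.4·(+0.07824)/1.03391 + 248.1 = 312.4523
M1: Pc = R·M1+t = (-0.08436, +0.07796, +0.94853); u = 860.9·(-0.08436)/0.94853 + 302.3 = 225.7289, v = 850.4·(+0.07796)/0.94853 + 248.1 = 317.9929
M2: Pc = R·M2+t = (-0.08512, -0.10704, +0.94769); u = 860.9·(-0.08512)/0.94769 + 302.3 = 224.9790, v = 850.4·(-0.10704)/0.94769 + 248.1 = 152.0500
M3: Pc = R·M3+t = (-0.24924, -0.10676, +1.03307); u = 860.9·(-0.24924)/1.03307 + 302.3 = 94.6027, v = 850.4·(-0.10676)/1.03307 + 248.1 = 160.2197

c0=(95.40, 312.45) c1=(225.73, 317.99) c2=(224.98, 152.05) c3=(94.60, 160.22)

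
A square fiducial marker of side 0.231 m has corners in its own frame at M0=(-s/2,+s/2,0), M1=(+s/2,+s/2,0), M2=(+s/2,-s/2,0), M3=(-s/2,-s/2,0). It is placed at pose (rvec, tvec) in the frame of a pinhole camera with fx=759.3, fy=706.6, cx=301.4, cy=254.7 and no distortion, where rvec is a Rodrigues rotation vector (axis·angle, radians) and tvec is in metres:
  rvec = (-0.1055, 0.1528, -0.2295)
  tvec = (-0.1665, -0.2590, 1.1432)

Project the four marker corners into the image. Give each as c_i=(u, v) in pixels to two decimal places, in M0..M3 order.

Intrinsics K: fx=759.3, fy=706.6, cx=301.4, cy=254.7
Marker side s = 0.231 m; corners in marker frame (Z=0):
  M0 = (-0.1155, +0.1155, 0)
  M1 = (+0.1155, +0.1155, 0)
  M2 = (+0.1155, -0.1155, 0)
  M3 = (-0.1155, -0.1155, 0)
rvec = (-0.1055, 0.1528, -0.2295), |rvec| = θ = 0.29521 rad = 16.914°
Rodrigues: sinθ=0.29094, 1−cosθ=0.04326; R = I + sinθ·[k]× + (1−cosθ)·[k]×²:
    [+0.96227 +0.21818 +0.16261]
    [-0.23418 +0.96833 +0.08657]
    [-0.13857 -0.12138 +0.98289]
t = (-0.1665, -0.2590, 1.1432) m
M0: Pc = R·M0+t = (-0.25244, -0.12011, +1.14519); u = 759.3·(-0.25244)/1.14519 + 301.4 = 134.0217, v = 706.6·(-0.12011)/1.14519 + 254.7 = 180.5902
M1: Pc = R·M1+t = (-0.03016, -0.17421, +1.11318); u = 759.3·(-0.03016)/1.11318 + 301.4 = 280.8288, v = 706.6·(-0.17421)/1.11318 + 254.7 = 144.1209
M2: Pc = R·M2+t = (-0.08056, -0.39789, +1.14121); u = 759.3·(-0.08056)/1.14121 + 301.4 = 247.8013, v = 706.6·(-0.39789)/1.14121 + 254.7 = 8.3403
M3: Pc = R·M3+t = (-0.30284, -0.34379, +1.17322); u = 759.3·(-0.30284)/1.17322 + 301.4 = 105.4038, v = 706.6·(-0.34379)/1.17322 + 254.7 = 47.6425

c0=(134.02, 180.59) c1=(280.83, 144.12) c2=(247.80, 8.34) c3=(105.40, 47.64)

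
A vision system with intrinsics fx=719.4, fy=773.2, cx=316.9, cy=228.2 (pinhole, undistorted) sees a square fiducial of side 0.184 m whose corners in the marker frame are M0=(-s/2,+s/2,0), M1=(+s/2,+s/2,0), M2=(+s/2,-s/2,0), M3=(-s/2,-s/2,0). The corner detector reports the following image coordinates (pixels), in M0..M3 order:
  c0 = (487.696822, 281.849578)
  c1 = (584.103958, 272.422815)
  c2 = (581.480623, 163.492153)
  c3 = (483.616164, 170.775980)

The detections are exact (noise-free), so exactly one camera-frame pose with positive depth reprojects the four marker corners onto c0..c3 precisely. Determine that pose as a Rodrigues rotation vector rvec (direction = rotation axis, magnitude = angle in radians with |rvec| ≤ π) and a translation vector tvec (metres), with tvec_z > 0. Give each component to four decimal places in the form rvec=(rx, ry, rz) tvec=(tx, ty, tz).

rvec=(0.0953, -0.1479, -0.0701) tvec=(0.3892, -0.0095, 1.2855)

Intrinsics K: fx=719.4, fy=773.2, cx=316.9, cy=228.2
Marker side s = 0.184 m; corners in marker frame (Z=0):
  M0 = (-0.0920, +0.0920, 0)
  M1 = (+0.0920, +0.0920, 0)
  M2 = (+0.0920, -0.0920, 0)
  M3 = (-0.0920, -0.0920, 0)
Detected image corners:
  c0 = (487.696822, 281.849578) px
  c1 = (584.103958, 272.422815) px
  c2 = (581.480623, 163.492153) px
  c3 = (483.616164, 170.775980) px
Planar DLT: solve 8×8 A·h = b for H (H[2,2]=1):
  H  [+587.59632 +59.67551 +534.73581]
  H  [-20.62178 +615.03337 +222.48524]
  H  [+0.11177 +0.07768 +1.00000]
B = K⁻¹H; ‖b₁‖=0.777936, ‖b₂‖=0.777936; λ = 2/(‖b₁‖+‖b₂‖) = 1.285452, sign → tz>0 ⇒ λ=+1.285452
r₁ = λ·B[:,0] = (+0.98665,-0.07669,+0.14368); r₂ = λ·B[:,1] = (+0.06264,+0.99303,+0.09985)
r₃ = r₁×r₂ = (-0.15034,-0.08952,+0.98457); SVD([r₁ r₂ r₃]) → R = UVᵀ:
  R  [+0.98665 +0.06264 -0.15034]
  R  [-0.07669 +0.99303 -0.08952]
  R  [+0.14368 +0.09985 +0.98457]
t = (+0.38924, -0.00950, +1.28545) m
tr R = 2.964250; θ = arccos((tr R − 1)/2) = 0.189360 rad = 10.850°
axis k = ((R−Rᵀ)₃₂, (R−Rᵀ)₁₃, (R−Rᵀ)₂₁) / (2 sinθ) = (+0.503041, -0.781003, -0.370113)
rvec = θ·k = (+0.095256, -0.147891, -0.070085)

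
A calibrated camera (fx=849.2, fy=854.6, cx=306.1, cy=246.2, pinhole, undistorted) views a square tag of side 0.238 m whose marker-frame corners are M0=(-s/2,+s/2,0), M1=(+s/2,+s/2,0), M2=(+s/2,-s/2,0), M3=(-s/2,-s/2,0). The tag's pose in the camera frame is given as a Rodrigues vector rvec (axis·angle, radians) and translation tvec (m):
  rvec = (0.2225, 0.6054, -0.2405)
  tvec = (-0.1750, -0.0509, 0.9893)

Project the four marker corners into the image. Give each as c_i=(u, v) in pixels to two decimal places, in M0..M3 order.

Intrinsics K: fx=849.2, fy=854.6, cx=306.1, cy=246.2
Marker side s = 0.238 m; corners in marker frame (Z=0):
  M0 = (-0.1190, +0.1190, 0)
  M1 = (+0.1190, +0.1190, 0)
  M2 = (+0.1190, -0.1190, 0)
  M3 = (-0.1190, -0.1190, 0)
rvec = (0.2225, 0.6054, -0.2405), |rvec| = θ = 0.68837 rad = 39.441°
Rodrigues: sinθ=0.63528, 1−cosθ=0.22772; R = I + sinθ·[k]× + (1−cosθ)·[k]×²:
    [+0.79607 +0.28668 +0.53299]
    [-0.15722 +0.94841 -0.27531]
    [-0.58442 +0.13537 +0.80008]
t = (-0.1750, -0.0509, 0.9893) m
M0: Pc = R·M0+t = (-0.23562, +0.08067, +1.07496); u = 849.2·(-0.23562)/1.07496 + 306.1 = 119.9656, v = 854.6·(+0.08067)/1.07496 + 246.2 = 310.3335
M1: Pc = R·M1+t = (-0.04615, +0.04325, +0.93586); u = 849.2·(-0.04615)/0.93586 + 306.1 = 264.2218, v = 854.6·(+0.04325)/0.93586 + 246.2 = 285.6965
M2: Pc = R·M2+t = (-0.11438, -0.18247, +0.90364); u = 849.2·(-0.11438)/0.90364 + 306.1 = 198.6088, v = 854.6·(-0.18247)/0.90364 + 246.2 = 73.6333
M3: Pc = R·M3+t = (-0.30385, -0.14505, +1.04274); u = 849.2·(-0.30385)/1.04274 + 306.1 = 58.6477, v = 854.6·(-0.14505)/1.04274 + 246.2 = 127.3191

c0=(119.97, 310.33) c1=(264.22, 285.70) c2=(198.61, 73.63) c3=(58.65, 127.32)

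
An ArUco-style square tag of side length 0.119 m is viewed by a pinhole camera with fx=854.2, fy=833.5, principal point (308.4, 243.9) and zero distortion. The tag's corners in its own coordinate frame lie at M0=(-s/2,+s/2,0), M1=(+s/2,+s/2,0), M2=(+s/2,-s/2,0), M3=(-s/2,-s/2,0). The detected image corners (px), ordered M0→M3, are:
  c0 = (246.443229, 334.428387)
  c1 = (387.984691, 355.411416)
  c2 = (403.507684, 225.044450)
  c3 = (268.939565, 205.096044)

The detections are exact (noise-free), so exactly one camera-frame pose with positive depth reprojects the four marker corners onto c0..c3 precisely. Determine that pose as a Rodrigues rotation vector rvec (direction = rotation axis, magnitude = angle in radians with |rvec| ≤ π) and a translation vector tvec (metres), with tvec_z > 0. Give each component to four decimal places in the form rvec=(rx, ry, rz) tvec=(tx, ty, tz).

Intrinsics K: fx=854.2, fy=833.5, cx=308.4, cy=243.9
Marker side s = 0.119 m; corners in marker frame (Z=0):
  M0 = (-0.0595, +0.0595, 0)
  M1 = (+0.0595, +0.0595, 0)
  M2 = (+0.0595, -0.0595, 0)
  M3 = (-0.0595, -0.0595, 0)
Detected image corners:
  c0 = (246.443229, 334.428387) px
  c1 = (387.984691, 355.411416) px
  c2 = (403.507684, 225.044450) px
  c3 = (268.939565, 205.096044) px
Planar DLT: solve 8×8 A·h = b for H (H[2,2]=1):
  H  [+1159.36627 -298.42857 +326.95862]
  H  [+171.85559 +972.32313 +278.35529]
  H  [-0.00006 -0.42447 +1.00000]
B = K⁻¹H; ‖b₁‖=1.372848, ‖b₂‖=1.372848; λ = 2/(‖b₁‖+‖b₂‖) = 0.728413, sign → tz>0 ⇒ λ=+0.728413
r₁ = λ·B[:,0] = (+0.98866,+0.15020,-0.00004); r₂ = λ·B[:,1] = (-0.14285,+0.94021,-0.30919)
r₃ = r₁×r₂ = (-0.04640,+0.30569,+0.95100); SVD([r₁ r₂ r₃]) → R = UVᵀ:
  R  [+0.98866 -0.14285 -0.04640]
  R  [+0.15020 +0.94021 +0.30569]
  R  [-0.00004 -0.30919 +0.95100]
t = (+0.01583, +0.03011, +0.72841) m
tr R = 2.879865; θ = arccos((tr R − 1)/2) = 0.348364 rad = 19.960°
axis k = ((R−Rᵀ)₃₂, (R−Rᵀ)₁₃, (R−Rᵀ)₂₁) / (2 sinθ) = (-0.900633, -0.067909, +0.429241)
rvec = θ·k = (-0.313748, -0.023657, +0.149532)

rvec=(-0.3137, -0.0237, 0.1495) tvec=(0.0158, 0.0301, 0.7284)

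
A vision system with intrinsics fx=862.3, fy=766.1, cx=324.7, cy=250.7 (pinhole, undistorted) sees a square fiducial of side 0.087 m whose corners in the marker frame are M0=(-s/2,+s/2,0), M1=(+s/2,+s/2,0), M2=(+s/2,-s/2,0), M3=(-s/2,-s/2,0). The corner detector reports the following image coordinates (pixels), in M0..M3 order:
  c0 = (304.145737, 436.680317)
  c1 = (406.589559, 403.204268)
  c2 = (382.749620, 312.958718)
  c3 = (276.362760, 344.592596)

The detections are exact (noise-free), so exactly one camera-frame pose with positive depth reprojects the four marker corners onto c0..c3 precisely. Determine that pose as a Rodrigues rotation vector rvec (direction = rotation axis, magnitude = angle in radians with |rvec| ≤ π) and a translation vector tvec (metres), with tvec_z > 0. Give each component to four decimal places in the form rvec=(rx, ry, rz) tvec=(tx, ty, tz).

rvec=(0.2002, -0.2709, -0.2678) tvec=(0.0144, 0.1075, 0.6639)

Intrinsics K: fx=862.3, fy=766.1, cx=324.7, cy=250.7
Marker side s = 0.087 m; corners in marker frame (Z=0):
  M0 = (-0.0435, +0.0435, 0)
  M1 = (+0.0435, +0.0435, 0)
  M2 = (+0.0435, -0.0435, 0)
  M3 = (-0.0435, -0.0435, 0)
Detected image corners:
  c0 = (304.145737, 436.680317) px
  c1 = (406.589559, 403.204268) px
  c2 = (382.749620, 312.958718) px
  c3 = (276.362760, 344.592596) px
Planar DLT: solve 8×8 A·h = b for H (H[2,2]=1):
  H  [+1321.69931 +414.85606 +343.46436]
  H  [-241.13975 +1177.29121 +374.79327]
  H  [+0.35585 +0.34609 +1.00000]
B = K⁻¹H; ‖b₁‖=1.506358, ‖b₂‖=1.506358; λ = 2/(‖b₁‖+‖b₂‖) = 0.663853, sign → tz>0 ⇒ λ=+0.663853
r₁ = λ·B[:,0] = (+0.92857,-0.28626,+0.23623); r₂ = λ·B[:,1] = (+0.23287,+0.94498,+0.22975)
r₃ = r₁×r₂ = (-0.28900,-0.15833,+0.94414); SVD([r₁ r₂ r₃]) → R = UVᵀ:
  R  [+0.92857 +0.23287 -0.28900]
  R  [-0.28626 +0.94498 -0.15833]
  R  [+0.23623 +0.22975 +0.94414]
t = (+0.01445, +0.10753, +0.66385) m
tr R = 2.817698; θ = arccos((tr R − 1)/2) = 0.430280 rad = 24.653°
axis k = ((R−Rᵀ)₃₂, (R−Rᵀ)₁₃, (R−Rᵀ)₂₁) / (2 sinθ) = (+0.465193, -0.629585, -0.622269)
rvec = θ·k = (+0.200163, -0.270898, -0.267750)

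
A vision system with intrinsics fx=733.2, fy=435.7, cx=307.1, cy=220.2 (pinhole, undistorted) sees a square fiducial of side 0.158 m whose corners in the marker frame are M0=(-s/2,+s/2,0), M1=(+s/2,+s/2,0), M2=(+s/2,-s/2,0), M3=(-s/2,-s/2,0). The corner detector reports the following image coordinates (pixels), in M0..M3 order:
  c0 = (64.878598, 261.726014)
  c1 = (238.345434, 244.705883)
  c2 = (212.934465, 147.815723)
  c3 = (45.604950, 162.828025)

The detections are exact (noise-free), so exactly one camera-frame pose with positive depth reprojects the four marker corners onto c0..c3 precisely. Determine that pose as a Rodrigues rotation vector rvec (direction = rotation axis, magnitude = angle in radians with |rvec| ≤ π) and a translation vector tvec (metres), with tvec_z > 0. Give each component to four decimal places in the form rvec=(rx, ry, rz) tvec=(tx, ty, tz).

Intrinsics K: fx=733.2, fy=435.7, cx=307.1, cy=220.2
Marker side s = 0.158 m; corners in marker frame (Z=0):
  M0 = (-0.0790, +0.0790, 0)
  M1 = (+0.0790, +0.0790, 0)
  M2 = (+0.0790, -0.0790, 0)
  M3 = (-0.0790, -0.0790, 0)
Detected image corners:
  c0 = (64.878598, 261.726014) px
  c1 = (238.345434, 244.705883) px
  c2 = (212.934465, 147.815723) px
  c3 = (45.604950, 162.828025) px
Planar DLT: solve 8×8 A·h = b for H (H[2,2]=1):
  H  [+1090.82159 +107.86338 +140.83882]
  H  [-82.74688 +570.54650 +203.28421]
  H  [+0.09057 -0.23983 +1.00000]
B = K⁻¹H; ‖b₁‖=1.471641, ‖b₂‖=1.471641; λ = 2/(‖b₁‖+‖b₂‖) = 0.679514, sign → tz>0 ⇒ λ=+0.679514
r₁ = λ·B[:,0] = (+0.98517,-0.16016,+0.06155); r₂ = λ·B[:,1] = (+0.16823,+0.97218,-0.16297)
r₃ = r₁×r₂ = (-0.03373,+0.17091,+0.98471); SVD([r₁ r₂ r₃]) → R = UVᵀ:
  R  [+0.98517 +0.16823 -0.03373]
  R  [-0.16016 +0.97218 +0.17091]
  R  [+0.06155 -0.16297 +0.98471]
t = (-0.15409, -0.02638, +0.67951) m
tr R = 2.942064; θ = arccos((tr R − 1)/2) = 0.241284 rad = 13.825°
axis k = ((R−Rᵀ)₃₂, (R−Rᵀ)₁₃, (R−Rᵀ)₂₁) / (2 sinθ) = (-0.698639, -0.199369, -0.687136)
rvec = θ·k = (-0.168570, -0.048104, -0.165795)

rvec=(-0.1686, -0.0481, -0.1658) tvec=(-0.1541, -0.0264, 0.6795)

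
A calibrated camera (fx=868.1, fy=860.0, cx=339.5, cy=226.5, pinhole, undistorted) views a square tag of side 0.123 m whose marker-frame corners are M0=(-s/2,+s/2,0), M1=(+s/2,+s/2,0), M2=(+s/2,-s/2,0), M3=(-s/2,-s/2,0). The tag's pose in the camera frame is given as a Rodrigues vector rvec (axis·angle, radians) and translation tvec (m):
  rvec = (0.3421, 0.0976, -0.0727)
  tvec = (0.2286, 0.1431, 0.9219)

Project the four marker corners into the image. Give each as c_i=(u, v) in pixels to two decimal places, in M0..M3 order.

c0=(497.71, 411.60) c1=(613.24, 408.05) c2=(615.25, 305.27) c3=(494.51, 310.48)

Intrinsics K: fx=868.1, fy=860.0, cx=339.5, cy=226.5
Marker side s = 0.123 m; corners in marker frame (Z=0):
  M0 = (-0.0615, +0.0615, 0)
  M1 = (+0.0615, +0.0615, 0)
  M2 = (+0.0615, -0.0615, 0)
  M3 = (-0.0615, -0.0615, 0)
rvec = (0.3421, 0.0976, -0.0727), |rvec| = θ = 0.36310 rad = 20.804°
Rodrigues: sinθ=0.35518, 1−cosθ=0.06520; R = I + sinθ·[k]× + (1−cosθ)·[k]×²:
    [+0.99268 +0.08762 +0.08317]
    [-0.05460 +0.93951 -0.33814]
    [-0.10777 +0.33112 +0.93741]
t = (0.2286, 0.1431, 0.9219) m
M0: Pc = R·M0+t = (+0.17294, +0.20424, +0.94889); u = 868.1·(+0.17294)/0.94889 + 339.5 = 497.7147, v = 860.0·(+0.20424)/0.94889 + 226.5 = 411.6049
M1: Pc = R·M1+t = (+0.29504, +0.19752, +0.93564); u = 868.1·(+0.29504)/0.93564 + 339.5 = 613.2419, v = 860.0·(+0.19752)/0.93564 + 226.5 = 408.0543
M2: Pc = R·M2+t = (+0.28426, +0.08196, +0.89491); u = 868.1·(+0.28426)/0.89491 + 339.5 = 615.2452, v = 860.0·(+0.08196)/0.89491 + 226.5 = 305.2650
M3: Pc = R·M3+t = (+0.16216, +0.08868, +0.90816); u = 868.1·(+0.16216)/0.90816 + 339.5 = 494.5078, v = 860.0·(+0.08868)/0.90816 + 226.5 = 310.4751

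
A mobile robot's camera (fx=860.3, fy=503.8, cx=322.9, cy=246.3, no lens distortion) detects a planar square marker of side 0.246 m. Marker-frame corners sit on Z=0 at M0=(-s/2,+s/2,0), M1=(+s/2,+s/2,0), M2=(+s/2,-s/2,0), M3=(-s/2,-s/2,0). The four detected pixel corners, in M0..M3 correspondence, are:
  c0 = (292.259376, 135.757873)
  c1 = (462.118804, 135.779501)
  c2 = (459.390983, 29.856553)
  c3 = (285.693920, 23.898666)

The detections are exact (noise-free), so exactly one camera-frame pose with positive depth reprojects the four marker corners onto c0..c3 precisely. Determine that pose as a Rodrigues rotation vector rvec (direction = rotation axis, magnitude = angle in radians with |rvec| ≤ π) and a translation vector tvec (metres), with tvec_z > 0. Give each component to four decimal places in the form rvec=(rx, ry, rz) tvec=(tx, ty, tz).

rvec=(0.0948, -0.2621, -0.0443) tvec=(0.0738, -0.3817, 1.1698)

Intrinsics K: fx=860.3, fy=503.8, cx=322.9, cy=246.3
Marker side s = 0.246 m; corners in marker frame (Z=0):
  M0 = (-0.1230, +0.1230, 0)
  M1 = (+0.1230, +0.1230, 0)
  M2 = (+0.1230, -0.1230, 0)
  M3 = (-0.1230, -0.1230, 0)
Detected image corners:
  c0 = (292.259376, 135.757873) px
  c1 = (462.118804, 135.779501) px
  c2 = (459.390983, 29.856553) px
  c3 = (285.693920, 23.898666) px
Planar DLT: solve 8×8 A·h = b for H (H[2,2]=1):
  H  [+780.40370 +50.49854 +377.20655]
  H  [+29.85984 +449.22428 +81.93192]
  H  [+0.21928 +0.08488 +1.00000]
B = K⁻¹H; ‖b₁‖=0.854822, ‖b₂‖=0.854822; λ = 2/(‖b₁‖+‖b₂‖) = 1.169834, sign → tz>0 ⇒ λ=+1.169834
r₁ = λ·B[:,0] = (+0.96491,-0.05607,+0.25652); r₂ = λ·B[:,1] = (+0.03140,+0.99456,+0.09930)
r₃ = r₁×r₂ = (-0.26069,-0.08776,+0.96142); SVD([r₁ r₂ r₃]) → R = UVᵀ:
  R  [+0.96491 +0.03140 -0.26069]
  R  [-0.05607 +0.99456 -0.08776]
  R  [+0.25652 +0.09930 +0.96142]
t = (+0.07385, -0.38167, +1.16983) m
tr R = 2.920898; θ = arccos((tr R − 1)/2) = 0.282185 rad = 16.168°
axis k = ((R−Rᵀ)₃₂, (R−Rᵀ)₁₃, (R−Rᵀ)₂₁) / (2 sinθ) = (+0.335893, -0.928713, -0.157062)
rvec = θ·k = (+0.094784, -0.262069, -0.044321)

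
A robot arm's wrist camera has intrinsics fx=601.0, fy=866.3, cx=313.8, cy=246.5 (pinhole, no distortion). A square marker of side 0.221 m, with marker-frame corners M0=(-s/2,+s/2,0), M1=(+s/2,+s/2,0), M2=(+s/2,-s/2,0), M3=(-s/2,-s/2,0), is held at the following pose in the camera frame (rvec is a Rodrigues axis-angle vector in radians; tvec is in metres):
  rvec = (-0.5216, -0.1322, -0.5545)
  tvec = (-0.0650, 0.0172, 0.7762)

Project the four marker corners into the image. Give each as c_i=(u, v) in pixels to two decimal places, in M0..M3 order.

Intrinsics K: fx=601.0, fy=866.3, cx=313.8, cy=246.5
Marker side s = 0.221 m; corners in marker frame (Z=0):
  M0 = (-0.1105, +0.1105, 0)
  M1 = (+0.1105, +0.1105, 0)
  M2 = (+0.1105, -0.1105, 0)
  M3 = (-0.1105, -0.1105, 0)
rvec = (-0.5216, -0.1322, -0.5545), |rvec| = θ = 0.77267 rad = 44.271°
Rodrigues: sinθ=0.69805, 1−cosθ=0.28395; R = I + sinθ·[k]× + (1−cosθ)·[k]×²:
    [+0.84545 +0.53375 +0.01813]
    [-0.46815 +0.72436 +0.50609]
    [+0.25699 -0.43636 +0.86229]
t = (-0.0650, 0.0172, 0.7762) m
M0: Pc = R·M0+t = (-0.09944, +0.14897, +0.69958); u = 601.0·(-0.09944)/0.69958 + 313.8 = 228.3700, v = 866.3·(+0.14897)/0.69958 + 246.5 = 430.9745
M1: Pc = R·M1+t = (+0.08740, +0.04551, +0.75638); u = 601.0·(+0.08740)/0.75638 + 313.8 = 383.2468, v = 866.3·(+0.04551)/0.75638 + 246.5 = 298.6251
M2: Pc = R·M2+t = (-0.03056, -0.11457, +0.85282); u = 601.0·(-0.03056)/0.85282 + 313.8 = 292.2660, v = 866.3·(-0.11457)/0.85282 + 246.5 = 130.1152
M3: Pc = R·M3+t = (-0.21740, -0.01111, +0.79602); u = 601.0·(-0.21740)/0.79602 + 313.8 = 149.6608, v = 866.3·(-0.01111)/0.79602 + 246.5 = 234.4077

c0=(228.37, 430.97) c1=(383.25, 298.63) c2=(292.27, 130.12) c3=(149.66, 234.41)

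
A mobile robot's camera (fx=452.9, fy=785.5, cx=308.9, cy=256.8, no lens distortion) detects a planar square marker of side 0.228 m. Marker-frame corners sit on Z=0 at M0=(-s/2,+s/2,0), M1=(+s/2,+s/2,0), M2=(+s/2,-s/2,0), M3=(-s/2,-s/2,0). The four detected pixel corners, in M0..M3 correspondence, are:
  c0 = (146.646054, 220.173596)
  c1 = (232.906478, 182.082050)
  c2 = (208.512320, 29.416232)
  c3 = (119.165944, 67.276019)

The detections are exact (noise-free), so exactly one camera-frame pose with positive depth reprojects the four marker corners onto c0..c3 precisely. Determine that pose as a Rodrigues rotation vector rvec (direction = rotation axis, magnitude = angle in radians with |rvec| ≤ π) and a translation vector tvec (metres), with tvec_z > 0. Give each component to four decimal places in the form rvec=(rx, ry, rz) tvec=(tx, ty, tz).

Intrinsics K: fx=452.9, fy=785.5, cx=308.9, cy=256.8
Marker side s = 0.228 m; corners in marker frame (Z=0):
  M0 = (-0.1140, +0.1140, 0)
  M1 = (+0.1140, +0.1140, 0)
  M2 = (+0.1140, -0.1140, 0)
  M3 = (-0.1140, -0.1140, 0)
Detected image corners:
  c0 = (146.646054, 220.173596) px
  c1 = (232.906478, 182.082050) px
  c2 = (208.512320, 29.416232) px
  c3 = (119.165944, 67.276019) px
Planar DLT: solve 8×8 A·h = b for H (H[2,2]=1):
  H  [+392.40025 +138.79389 +177.22697]
  H  [-161.34256 +687.77728 +125.88094]
  H  [+0.04189 +0.14177 +1.00000]
B = K⁻¹H; ‖b₁‖=0.867030, ‖b₂‖=0.867030; λ = 2/(‖b₁‖+‖b₂‖) = 1.153363, sign → tz>0 ⇒ λ=+1.153363
r₁ = λ·B[:,0] = (+0.96634,-0.25270,+0.04832); r₂ = λ·B[:,1] = (+0.24193,+0.95642,+0.16352)
r₃ = r₁×r₂ = (-0.08753,-0.14632,+0.98536); SVD([r₁ r₂ r₃]) → R = UVᵀ:
  R  [+0.96634 +0.24193 -0.08753]
  R  [-0.25270 +0.95642 -0.14632]
  R  [+0.04832 +0.16352 +0.98536]
t = (-0.33532, -0.19223, +1.15336) m
tr R = 2.908111; θ = arccos((tr R − 1)/2) = 0.304305 rad = 17.435°
axis k = ((R−Rᵀ)₃₂, (R−Rᵀ)₁₃, (R−Rᵀ)₂₁) / (2 sinθ) = (+0.517040, -0.226697, -0.825395)
rvec = θ·k = (+0.157338, -0.068985, -0.251172)

rvec=(0.1573, -0.0690, -0.2512) tvec=(-0.3353, -0.1922, 1.1534)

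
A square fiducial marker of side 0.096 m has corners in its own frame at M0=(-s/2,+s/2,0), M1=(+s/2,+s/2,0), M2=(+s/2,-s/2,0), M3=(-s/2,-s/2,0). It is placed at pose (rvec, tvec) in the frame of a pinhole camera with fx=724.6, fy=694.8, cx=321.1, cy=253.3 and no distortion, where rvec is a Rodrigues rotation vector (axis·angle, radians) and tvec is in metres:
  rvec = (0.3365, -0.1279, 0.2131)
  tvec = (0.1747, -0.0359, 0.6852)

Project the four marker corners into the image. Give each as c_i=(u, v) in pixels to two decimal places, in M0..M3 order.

c0=(443.73, 252.73) c1=(536.35, 270.24) c2=(569.32, 180.28) c3=(473.25, 159.90)

Intrinsics K: fx=724.6, fy=694.8, cx=321.1, cy=253.3
Marker side s = 0.096 m; corners in marker frame (Z=0):
  M0 = (-0.0480, +0.0480, 0)
  M1 = (+0.0480, +0.0480, 0)
  M2 = (+0.0480, -0.0480, 0)
  M3 = (-0.0480, -0.0480, 0)
rvec = (0.3365, -0.1279, 0.2131), |rvec| = θ = 0.41833 rad = 23.969°
Rodrigues: sinθ=0.40624, 1−cosθ=0.08623; R = I + sinθ·[k]× + (1−cosθ)·[k]×²:
    [+0.96956 -0.22815 -0.08887]
    [+0.18573 +0.92183 -0.34020]
    [+0.15954 +0.31334 +0.93614]
t = (0.1747, -0.0359, 0.6852) m
M0: Pc = R·M0+t = (+0.11721, -0.00057, +0.69258); u = 724.6·(+0.11721)/0.69258 + 321.1 = 443.7285, v = 694.8·(-0.00057)/0.69258 + 253.3 = 252.7308
M1: Pc = R·M1+t = (+0.21029, +0.01726, +0.70790); u = 724.6·(+0.21029)/0.70790 + 321.1 = 536.3495, v = 694.8·(+0.01726)/0.70790 + 253.3 = 270.2435
M2: Pc = R·M2+t = (+0.23219, -0.07123, +0.67782); u = 724.6·(+0.23219)/0.67782 + 321.1 = 569.3156, v = 694.8·(-0.07123)/0.67782 + 253.3 = 180.2826
M3: Pc = R·M3+t = (+0.13911, -0.08906, +0.66250); u = 724.6·(+0.13911)/0.66250 + 321.1 = 473.2513, v = 694.8·(-0.08906)/0.66250 + 253.3 = 159.8952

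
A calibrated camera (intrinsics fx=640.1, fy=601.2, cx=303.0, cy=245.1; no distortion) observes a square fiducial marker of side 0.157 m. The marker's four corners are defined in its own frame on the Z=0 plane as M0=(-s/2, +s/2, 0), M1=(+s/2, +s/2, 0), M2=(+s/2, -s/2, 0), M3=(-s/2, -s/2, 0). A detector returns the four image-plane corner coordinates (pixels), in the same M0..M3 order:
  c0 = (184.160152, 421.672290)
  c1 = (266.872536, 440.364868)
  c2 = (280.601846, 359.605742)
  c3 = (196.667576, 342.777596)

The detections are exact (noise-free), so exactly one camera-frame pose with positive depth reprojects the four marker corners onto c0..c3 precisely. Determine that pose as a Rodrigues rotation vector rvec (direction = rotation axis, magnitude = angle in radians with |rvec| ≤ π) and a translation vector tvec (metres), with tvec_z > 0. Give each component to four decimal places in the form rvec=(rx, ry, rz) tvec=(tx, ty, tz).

rvec=(0.0619, 0.1944, 0.1654) tvec=(-0.1276, 0.2775, 1.1421)

Intrinsics K: fx=640.1, fy=601.2, cx=303.0, cy=245.1
Marker side s = 0.157 m; corners in marker frame (Z=0):
  M0 = (-0.0785, +0.0785, 0)
  M1 = (+0.0785, +0.0785, 0)
  M2 = (+0.0785, -0.0785, 0)
  M3 = (-0.0785, -0.0785, 0)
Detected image corners:
  c0 = (184.160152, 421.672290) px
  c1 = (266.872536, 440.364868) px
  c2 = (280.601846, 359.605742) px
  c3 = (196.667576, 342.777596) px
Planar DLT: solve 8×8 A·h = b for H (H[2,2]=1):
  H  [+492.68556 -67.81486 +231.50499]
  H  [+49.08905 +534.81953 +391.20278]
  H  [-0.16381 +0.06761 +1.00000]
B = K⁻¹H; ‖b₁‖=0.875604, ‖b₂‖=0.875604; λ = 2/(‖b₁‖+‖b₂‖) = 1.142068, sign → tz>0 ⇒ λ=+1.142068
r₁ = λ·B[:,0] = (+0.96761,+0.16952,-0.18708); r₂ = λ·B[:,1] = (-0.15755,+0.98449,+0.07722)
r₃ = r₁×r₂ = (+0.19727,-0.04524,+0.97931); SVD([r₁ r₂ r₃]) → R = UVᵀ:
  R  [+0.96761 -0.15755 +0.19727]
  R  [+0.16952 +0.98449 -0.04524]
  R  [-0.18708 +0.07722 +0.97931]
t = (-0.12756, +0.27754, +1.14207) m
tr R = 2.931400; θ = arccos((tr R − 1)/2) = 0.262671 rad = 15.050°
axis k = ((R−Rᵀ)₃₂, (R−Rᵀ)₁₃, (R−Rᵀ)₂₁) / (2 sinθ) = (+0.235817, +0.740094, +0.629803)
rvec = θ·k = (+0.061942, +0.194401, +0.165431)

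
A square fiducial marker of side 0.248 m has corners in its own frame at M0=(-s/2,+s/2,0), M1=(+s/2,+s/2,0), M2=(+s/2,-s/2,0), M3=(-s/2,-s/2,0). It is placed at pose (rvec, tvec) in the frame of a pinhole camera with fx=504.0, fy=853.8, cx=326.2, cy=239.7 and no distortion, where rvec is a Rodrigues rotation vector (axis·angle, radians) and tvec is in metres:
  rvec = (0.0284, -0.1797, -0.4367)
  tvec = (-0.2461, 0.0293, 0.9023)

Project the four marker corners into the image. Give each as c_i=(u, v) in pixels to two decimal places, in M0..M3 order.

c0=(153.61, 425.96) c1=(280.83, 321.47) c2=(222.90, 113.23) c3=(90.55, 209.81)

Intrinsics K: fx=504.0, fy=853.8, cx=326.2, cy=239.7
Marker side s = 0.248 m; corners in marker frame (Z=0):
  M0 = (-0.1240, +0.1240, 0)
  M1 = (+0.1240, +0.1240, 0)
  M2 = (+0.1240, -0.1240, 0)
  M3 = (-0.1240, -0.1240, 0)
rvec = (0.0284, -0.1797, -0.4367), |rvec| = θ = 0.47308 rad = 27.106°
Rodrigues: sinθ=0.45563, 1−cosθ=0.10983; R = I + sinθ·[k]× + (1−cosθ)·[k]×²:
    [+0.89056 +0.41809 -0.17916]
    [-0.42310 +0.90602 +0.01116]
    [+0.16699 +0.06586 +0.98376]
t = (-0.2461, 0.0293, 0.9023) m
M0: Pc = R·M0+t = (-0.30469, +0.19411, +0.88976); u = 504.0·(-0.30469)/0.88976 + 326.2 = 153.6117, v = 853.8·(+0.19411)/0.88976 + 239.7 = 425.9647
M1: Pc = R·M1+t = (-0.08383, +0.08918, +0.93117); u = 504.0·(-0.08383)/0.93117 + 326.2 = 280.8283, v = 853.8·(+0.08918)/0.93117 + 239.7 = 321.4717
M2: Pc = R·M2+t = (-0.18751, -0.13551, +0.91484); u = 504.0·(-0.18751)/0.91484 + 326.2 = 222.8961, v = 853.8·(-0.13551)/0.91484 + 239.7 = 113.2314
M3: Pc = R·M3+t = (-0.40837, -0.03058, +0.87343); u = 504.0·(-0.40837)/0.87343 + 326.2 = 90.5535, v = 853.8·(-0.03058)/0.87343 + 239.7 = 209.8052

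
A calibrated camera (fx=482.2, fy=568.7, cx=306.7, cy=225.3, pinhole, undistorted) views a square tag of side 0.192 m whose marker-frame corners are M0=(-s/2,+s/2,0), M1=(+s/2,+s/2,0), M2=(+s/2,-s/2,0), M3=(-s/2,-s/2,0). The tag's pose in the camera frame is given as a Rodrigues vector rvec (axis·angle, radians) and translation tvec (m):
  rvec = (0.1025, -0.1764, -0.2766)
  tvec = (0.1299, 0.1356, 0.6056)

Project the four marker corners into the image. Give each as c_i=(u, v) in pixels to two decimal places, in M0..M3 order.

c0=(358.09, 465.46) c1=(494.12, 405.55) c2=(461.61, 241.03) c3=(318.24, 294.75)

Intrinsics K: fx=482.2, fy=568.7, cx=306.7, cy=225.3
Marker side s = 0.192 m; corners in marker frame (Z=0):
  M0 = (-0.0960, +0.0960, 0)
  M1 = (+0.0960, +0.0960, 0)
  M2 = (+0.0960, -0.0960, 0)
  M3 = (-0.0960, -0.0960, 0)
rvec = (0.1025, -0.1764, -0.2766), |rvec| = θ = 0.34370 rad = 19.693°
Rodrigues: sinθ=0.33697, 1−cosθ=0.05849; R = I + sinθ·[k]× + (1−cosθ)·[k]×²:
    [+0.94672 +0.26223 -0.18698]
    [-0.28014 +0.95692 -0.07634]
    [+0.15891 +0.12465 +0.97939]
t = (0.1299, 0.1356, 0.6056) m
M0: Pc = R·M0+t = (+0.06419, +0.25436, +0.60231); u = 482.2·(+0.06419)/0.60231 + 306.7 = 358.0893, v = 568.7·(+0.25436)/0.60231 + 225.3 = 465.4635
M1: Pc = R·M1+t = (+0.24596, +0.20057, +0.63282); u = 482.2·(+0.24596)/0.63282 + 306.7 = 494.1169, v = 568.7·(+0.20057)/0.63282 + 225.3 = 405.5478
M2: Pc = R·M2+t = (+0.19561, +0.01684, +0.60889); u = 482.2·(+0.19561)/0.60889 + 306.7 = 461.6104, v = 568.7·(+0.01684)/0.60889 + 225.3 = 241.0308
M3: Pc = R·M3+t = (+0.01384, +0.07063, +0.57838); u = 482.2·(+0.01384)/0.57838 + 306.7 = 318.2392, v = 568.7·(+0.07063)/0.57838 + 225.3 = 294.7471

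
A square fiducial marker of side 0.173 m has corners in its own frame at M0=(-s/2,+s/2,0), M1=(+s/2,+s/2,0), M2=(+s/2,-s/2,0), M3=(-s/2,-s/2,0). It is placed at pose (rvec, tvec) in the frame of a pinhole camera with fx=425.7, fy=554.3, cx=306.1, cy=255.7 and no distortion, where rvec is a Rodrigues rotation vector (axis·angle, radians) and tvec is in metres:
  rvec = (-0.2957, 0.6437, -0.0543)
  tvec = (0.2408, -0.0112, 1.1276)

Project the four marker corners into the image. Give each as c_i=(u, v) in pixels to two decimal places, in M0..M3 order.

Intrinsics K: fx=425.7, fy=554.3, cx=306.1, cy=255.7
Marker side s = 0.173 m; corners in marker frame (Z=0):
  M0 = (-0.0865, +0.0865, 0)
  M1 = (+0.0865, +0.0865, 0)
  M2 = (+0.0865, -0.0865, 0)
  M3 = (-0.0865, -0.0865, 0)
rvec = (-0.2957, 0.6437, -0.0543), |rvec| = θ = 0.71045 rad = 40.706°
Rodrigues: sinθ=0.65217, 1−cosθ=0.24193; R = I + sinθ·[k]× + (1−cosθ)·[k]×²:
    [+0.79998 -0.04139 +0.59860]
    [-0.14108 +0.95668 +0.25469]
    [-0.58320 -0.28820 +0.75948]
t = (0.2408, -0.0112, 1.1276) m
M0: Pc = R·M0+t = (+0.16802, +0.08376, +1.15312); u = 425.7·(+0.16802)/1.15312 + 306.1 = 368.1290, v = 554.3·(+0.08376)/1.15312 + 255.7 = 295.9612
M1: Pc = R·M1+t = (+0.30642, +0.05935, +1.05222); u = 425.7·(+0.30642)/1.05222 + 306.1 = 430.0682, v = 554.3·(+0.05935)/1.05222 + 255.7 = 286.9644
M2: Pc = R·M2+t = (+0.31358, -0.10616, +1.10208); u = 425.7·(+0.31358)/1.10208 + 306.1 = 427.2256, v = 554.3·(-0.10616)/1.10208 + 255.7 = 202.3081
M3: Pc = R·M3+t = (+0.17518, -0.08175, +1.20298); u = 425.7·(+0.17518)/1.20298 + 306.1 = 368.0920, v = 554.3·(-0.08175)/1.20298 + 255.7 = 218.0322

c0=(368.13, 295.96) c1=(430.07, 286.96) c2=(427.23, 202.31) c3=(368.09, 218.03)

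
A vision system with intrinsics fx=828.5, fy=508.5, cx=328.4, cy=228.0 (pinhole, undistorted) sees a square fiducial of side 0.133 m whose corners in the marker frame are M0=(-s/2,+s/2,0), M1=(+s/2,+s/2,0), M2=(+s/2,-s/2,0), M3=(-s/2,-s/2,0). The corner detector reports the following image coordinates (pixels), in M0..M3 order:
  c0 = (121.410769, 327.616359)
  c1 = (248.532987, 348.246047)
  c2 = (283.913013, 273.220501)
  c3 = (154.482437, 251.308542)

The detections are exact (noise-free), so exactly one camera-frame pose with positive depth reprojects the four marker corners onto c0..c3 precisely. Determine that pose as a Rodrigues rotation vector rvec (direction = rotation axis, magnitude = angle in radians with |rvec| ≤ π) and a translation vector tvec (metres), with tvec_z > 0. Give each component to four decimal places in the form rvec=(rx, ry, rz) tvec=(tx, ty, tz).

rvec=(0.1407, -0.0506, 0.2802) tvec=(-0.1269, 0.1189, 0.8336)

Intrinsics K: fx=828.5, fy=508.5, cx=328.4, cy=228.0
Marker side s = 0.133 m; corners in marker frame (Z=0):
  M0 = (-0.0665, +0.0665, 0)
  M1 = (+0.0665, +0.0665, 0)
  M2 = (+0.0665, -0.0665, 0)
  M3 = (-0.0665, -0.0665, 0)
Detected image corners:
  c0 = (121.410769, 327.616359) px
  c1 = (248.532987, 348.246047) px
  c2 = (283.913013, 273.220501) px
  c3 = (154.482437, 251.308542) px
Planar DLT: solve 8×8 A·h = b for H (H[2,2]=1):
  H  [+981.19556 -225.55960 +202.26021]
  H  [+184.83202 +616.15705 +300.55289]
  H  [+0.08314 +0.15749 +1.00000]
B = K⁻¹H; ‖b₁‖=1.199551, ‖b₂‖=1.199551; λ = 2/(‖b₁‖+‖b₂‖) = 0.833645, sign → tz>0 ⇒ λ=+0.833645
r₁ = λ·B[:,0] = (+0.95982,+0.27194,+0.06931); r₂ = λ·B[:,1] = (-0.27900,+0.95127,+0.13129)
r₃ = r₁×r₂ = (-0.03023,-0.14535,+0.98892); SVD([r₁ r₂ r₃]) → R = UVᵀ:
  R  [+0.95982 -0.27900 -0.03023]
  R  [+0.27194 +0.95127 -0.14535]
  R  [+0.06931 +0.13129 +0.98892]
t = (-0.12692, +0.11894, +0.83365) m
tr R = 2.900007; θ = arccos((tr R − 1)/2) = 0.317549 rad = 18.194°
axis k = ((R−Rᵀ)₃₂, (R−Rᵀ)₁₃, (R−Rᵀ)₂₁) / (2 sinθ) = (+0.442991, -0.159408, +0.882240)
rvec = θ·k = (+0.140671, -0.050620, +0.280154)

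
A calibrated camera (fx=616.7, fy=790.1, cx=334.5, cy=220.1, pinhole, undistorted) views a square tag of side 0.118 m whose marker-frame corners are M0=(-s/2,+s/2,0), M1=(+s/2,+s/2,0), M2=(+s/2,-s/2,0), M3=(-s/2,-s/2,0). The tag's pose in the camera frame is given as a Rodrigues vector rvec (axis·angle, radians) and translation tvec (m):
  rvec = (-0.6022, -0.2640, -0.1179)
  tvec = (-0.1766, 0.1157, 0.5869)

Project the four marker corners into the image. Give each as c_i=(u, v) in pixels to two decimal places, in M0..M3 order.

Intrinsics K: fx=616.7, fy=790.1, cx=334.5, cy=220.1
Marker side s = 0.118 m; corners in marker frame (Z=0):
  M0 = (-0.0590, +0.0590, 0)
  M1 = (+0.0590, +0.0590, 0)
  M2 = (+0.0590, -0.0590, 0)
  M3 = (-0.0590, -0.0590, 0)
rvec = (-0.6022, -0.2640, -0.1179), |rvec| = θ = 0.66801 rad = 38.274°
Rodrigues: sinθ=0.61943, 1−cosθ=0.21495; R = I + sinθ·[k]× + (1−cosθ)·[k]×²:
    [+0.95973 +0.18590 -0.21060]
    [-0.03275 +0.81863 +0.57339]
    [+0.27900 -0.54341 +0.79175]
t = (-0.1766, 0.1157, 0.5869) m
M0: Pc = R·M0+t = (-0.22226, +0.16593, +0.53838); u = 616.7·(-0.22226)/0.53838 + 334.5 = 79.9107, v = 790.1·(+0.16593)/0.53838 + 220.1 = 463.6130
M1: Pc = R·M1+t = (-0.10901, +0.16207, +0.57130); u = 616.7·(-0.10901)/0.57130 + 334.5 = 216.8299, v = 790.1·(+0.16207)/0.57130 + 220.1 = 444.2363
M2: Pc = R·M2+t = (-0.13094, +0.06547, +0.63542); u = 616.7·(-0.13094)/0.63542 + 334.5 = 207.4141, v = 790.1·(+0.06547)/0.63542 + 220.1 = 301.5059
M3: Pc = R·M3+t = (-0.24419, +0.06933, +0.60250); u = 616.7·(-0.24419)/0.60250 + 334.5 = 84.5523, v = 790.1·(+0.06933)/0.60250 + 220.1 = 311.0214

c0=(79.91, 463.61) c1=(216.83, 444.24) c2=(207.41, 301.51) c3=(84.55, 311.02)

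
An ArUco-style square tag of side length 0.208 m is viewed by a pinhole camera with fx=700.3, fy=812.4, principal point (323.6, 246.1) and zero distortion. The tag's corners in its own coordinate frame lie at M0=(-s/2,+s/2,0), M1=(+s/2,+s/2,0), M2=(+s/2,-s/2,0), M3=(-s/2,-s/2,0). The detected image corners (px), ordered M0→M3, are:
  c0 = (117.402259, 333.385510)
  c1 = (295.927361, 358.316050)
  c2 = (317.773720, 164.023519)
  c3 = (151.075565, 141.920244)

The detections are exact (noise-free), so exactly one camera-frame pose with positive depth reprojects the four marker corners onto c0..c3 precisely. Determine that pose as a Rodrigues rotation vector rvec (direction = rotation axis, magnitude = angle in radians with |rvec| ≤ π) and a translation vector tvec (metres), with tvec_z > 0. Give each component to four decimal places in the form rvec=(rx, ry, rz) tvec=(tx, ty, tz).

Intrinsics K: fx=700.3, fy=812.4, cx=323.6, cy=246.1
Marker side s = 0.208 m; corners in marker frame (Z=0):
  M0 = (-0.1040, +0.1040, 0)
  M1 = (+0.1040, +0.1040, 0)
  M2 = (+0.1040, -0.1040, 0)
  M3 = (-0.1040, -0.1040, 0)
Detected image corners:
  c0 = (117.402259, 333.385510) px
  c1 = (295.927361, 358.316050) px
  c2 = (317.773720, 164.023519) px
  c3 = (151.075565, 141.920244) px
Planar DLT: solve 8×8 A·h = b for H (H[2,2]=1):
  H  [+822.31965 -207.25300 +220.76033]
  H  [+105.41193 +843.93001 +246.02313]
  H  [-0.02973 -0.33419 +1.00000]
B = K⁻¹H; ‖b₁‖=1.196421, ‖b₂‖=1.196421; λ = 2/(‖b₁‖+‖b₂‖) = 0.835827, sign → tz>0 ⇒ λ=+0.835827
r₁ = λ·B[:,0] = (+0.99294,+0.11598,-0.02485); r₂ = λ·B[:,1] = (-0.11829,+0.95288,-0.27933)
r₃ = r₁×r₂ = (-0.00872,+0.28029,+0.95987); SVD([r₁ r₂ r₃]) → R = UVᵀ:
  R  [+0.99294 -0.11829 -0.00872]
  R  [+0.11598 +0.95288 +0.28029]
  R  [-0.02485 -0.27933 +0.95987]
t = (-0.12274, -0.00008, +0.83583) m
tr R = 2.905698; θ = arccos((tr R − 1)/2) = 0.308306 rad = 17.665°
axis k = ((R−Rᵀ)₃₂, (R−Rᵀ)₁₃, (R−Rᵀ)₂₁) / (2 sinθ) = (-0.922112, +0.026569, +0.386011)
rvec = θ·k = (-0.284293, +0.008191, +0.119010)

rvec=(-0.2843, 0.0082, 0.1190) tvec=(-0.1227, -0.0001, 0.8358)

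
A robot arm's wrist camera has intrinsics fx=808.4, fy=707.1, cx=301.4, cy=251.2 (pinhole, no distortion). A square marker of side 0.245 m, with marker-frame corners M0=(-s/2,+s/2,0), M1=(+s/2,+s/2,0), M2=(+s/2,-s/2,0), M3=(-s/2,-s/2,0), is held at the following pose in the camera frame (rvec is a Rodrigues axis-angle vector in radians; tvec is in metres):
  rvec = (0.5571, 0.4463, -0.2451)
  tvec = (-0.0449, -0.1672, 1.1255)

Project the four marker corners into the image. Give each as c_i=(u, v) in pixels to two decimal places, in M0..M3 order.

Intrinsics K: fx=808.4, fy=707.1, cx=301.4, cy=251.2
Marker side s = 0.245 m; corners in marker frame (Z=0):
  M0 = (-0.1225, +0.1225, 0)
  M1 = (+0.1225, +0.1225, 0)
  M2 = (+0.1225, -0.1225, 0)
  M3 = (-0.1225, -0.1225, 0)
rvec = (0.5571, 0.4463, -0.2451), |rvec| = θ = 0.75473 rad = 43.243°
Rodrigues: sinθ=0.68509, 1−cosθ=0.27154; R = I + sinθ·[k]× + (1−cosθ)·[k]×²:
    [+0.87641 +0.34101 +0.34003]
    [-0.10396 +0.82341 -0.55784]
    [-0.47021 +0.45355 +0.75709]
t = (-0.0449, -0.1672, 1.1255) m
M0: Pc = R·M0+t = (-0.11049, -0.05360, +1.23866); u = 808.4·(-0.11049)/1.23866 + 301.4 = 229.2923, v = 707.1·(-0.05360)/1.23866 + 251.2 = 220.6034
M1: Pc = R·M1+t = (+0.10423, -0.07907, +1.12346); u = 808.4·(+0.10423)/1.12346 + 301.4 = 376.4030, v = 707.1·(-0.07907)/1.12346 + 251.2 = 201.4354
M2: Pc = R·M2+t = (+0.02069, -0.28080, +1.01234); u = 808.4·(+0.02069)/1.01234 + 301.4 = 317.9189, v = 707.1·(-0.28080)/1.01234 + 251.2 = 55.0646
M3: Pc = R·M3+t = (-0.19403, -0.25533, +1.12754); u = 808.4·(-0.19403)/1.12754 + 301.4 = 162.2857, v = 707.1·(-0.25533)/1.12754 + 251.2 = 91.0765

c0=(229.29, 220.60) c1=(376.40, 201.44) c2=(317.92, 55.06) c3=(162.29, 91.08)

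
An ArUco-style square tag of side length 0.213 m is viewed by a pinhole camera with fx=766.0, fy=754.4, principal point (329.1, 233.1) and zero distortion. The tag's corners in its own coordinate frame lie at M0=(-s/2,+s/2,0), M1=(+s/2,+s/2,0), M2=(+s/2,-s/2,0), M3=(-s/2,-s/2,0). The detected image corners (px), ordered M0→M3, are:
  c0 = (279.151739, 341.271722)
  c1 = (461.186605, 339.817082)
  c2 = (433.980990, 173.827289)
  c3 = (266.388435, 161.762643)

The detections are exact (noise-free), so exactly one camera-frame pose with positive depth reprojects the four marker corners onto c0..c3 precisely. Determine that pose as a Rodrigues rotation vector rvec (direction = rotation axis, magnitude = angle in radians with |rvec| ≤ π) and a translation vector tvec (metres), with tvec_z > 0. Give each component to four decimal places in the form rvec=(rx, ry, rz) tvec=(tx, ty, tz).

rvec=(-0.3975, -0.3408, -0.0279) tvec=(0.0388, 0.0198, 0.8691)

Intrinsics K: fx=766.0, fy=754.4, cx=329.1, cy=233.1
Marker side s = 0.213 m; corners in marker frame (Z=0):
  M0 = (-0.1065, +0.1065, 0)
  M1 = (+0.1065, +0.1065, 0)
  M2 = (+0.1065, -0.1065, 0)
  M3 = (-0.1065, -0.1065, 0)
Detected image corners:
  c0 = (279.151739, 341.271722) px
  c1 = (461.186605, 339.817082) px
  c2 = (433.980990, 173.827289) px
  c3 = (266.388435, 161.762643) px
Planar DLT: solve 8×8 A·h = b for H (H[2,2]=1):
  H  [+956.27013 -60.17596 +363.26140]
  H  [+123.11710 +700.09922 +250.30897]
  H  [+0.38066 -0.43138 +1.00000]
B = K⁻¹H; ‖b₁‖=1.150599, ‖b₂‖=1.150599; λ = 2/(‖b₁‖+‖b₂‖) = 0.869113, sign → tz>0 ⇒ λ=+0.869113
r₁ = λ·B[:,0] = (+0.94286,+0.03961,+0.33084); r₂ = λ·B[:,1] = (+0.09280,+0.92240,-0.37492)
r₃ = r₁×r₂ = (-0.32002,+0.38420,+0.86601); SVD([r₁ r₂ r₃]) → R = UVᵀ:
  R  [+0.94286 +0.09280 -0.32002]
  R  [+0.03961 +0.92240 +0.38420]
  R  [+0.33084 -0.37492 +0.86601]
t = (+0.03876, +0.01983, +0.86911) m
tr R = 2.731270; θ = arccos((tr R − 1)/2) = 0.524379 rad = 30.045°
axis k = ((R−Rᵀ)₃₂, (R−Rᵀ)₁₃, (R−Rᵀ)₂₁) / (2 sinθ) = (-0.758094, -0.649978, -0.053118)
rvec = θ·k = (-0.397529, -0.340835, -0.027854)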